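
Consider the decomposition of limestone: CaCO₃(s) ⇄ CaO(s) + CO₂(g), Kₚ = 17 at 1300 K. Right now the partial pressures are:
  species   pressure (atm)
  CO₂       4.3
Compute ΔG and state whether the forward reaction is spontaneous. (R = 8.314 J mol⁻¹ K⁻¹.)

(CaCO₃, CaO are pure solids — omitted from Qₚ.)
Qₚ = P(CO₂) = 4.30
ΔG = RT ln(Qₚ/Kₚ) = (8.314 J mol⁻¹ K⁻¹)(1300 K) × ln(4.30/17)
   = (10.81 kJ/mol)(-1.375) = -14.9 kJ/mol
ΔG < 0, so the forward reaction is spontaneous (proceeds forward).

ΔG = -14.9 kJ/mol; the forward reaction is spontaneous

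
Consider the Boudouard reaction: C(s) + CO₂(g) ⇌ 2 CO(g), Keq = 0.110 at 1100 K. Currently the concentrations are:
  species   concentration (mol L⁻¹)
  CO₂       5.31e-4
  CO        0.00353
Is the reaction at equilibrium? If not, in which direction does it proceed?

in the forward direction

(C is a pure solid — omitted from Q.)
Q = [CO]² / [CO₂] = (0.00353)² / (5.31e-4) = 0.0235
Q = 0.0235 < Keq = 0.110, so the forward reaction proceeds.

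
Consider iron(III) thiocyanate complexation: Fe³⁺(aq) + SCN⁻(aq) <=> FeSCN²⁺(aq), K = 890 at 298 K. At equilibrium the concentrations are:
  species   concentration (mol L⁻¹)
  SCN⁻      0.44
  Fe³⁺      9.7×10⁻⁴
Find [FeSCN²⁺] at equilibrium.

[FeSCN²⁺] = 0.38 mol L⁻¹

At equilibrium, K = [FeSCN²⁺] / ([Fe³⁺]·[SCN⁻]) = 890.
([FeSCN²⁺]) / ((9.7×10⁻⁴)·(0.44)) = 890
[FeSCN²⁺] = 0.380 = 0.38 mol L⁻¹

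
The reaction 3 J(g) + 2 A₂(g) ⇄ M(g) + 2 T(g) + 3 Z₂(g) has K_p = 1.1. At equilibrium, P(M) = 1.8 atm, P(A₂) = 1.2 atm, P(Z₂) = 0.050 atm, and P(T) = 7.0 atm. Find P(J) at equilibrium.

P(J) = 0.19 atm

At equilibrium, K_p = P(M)·P(T)²·P(Z₂)³ / (P(J)³·P(A₂)²) = 1.1.
(1.8)·(7.0)²·(0.050)³ / ((P(J))³·(1.2)²) = 1.1
P(J)³ = 0.00696 ⇒ P(J) = 0.19 atm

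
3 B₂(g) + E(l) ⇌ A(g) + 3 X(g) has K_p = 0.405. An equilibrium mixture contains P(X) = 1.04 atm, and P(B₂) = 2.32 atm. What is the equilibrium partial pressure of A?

P(A) = 4.50 atm

(E is a pure liquid — omitted from K_p.)
At equilibrium, K_p = P(A)·P(X)³ / P(B₂)³ = 0.405.
(P(A))·(1.04)³ / (2.32)³ = 0.405
P(A) = 4.50 atm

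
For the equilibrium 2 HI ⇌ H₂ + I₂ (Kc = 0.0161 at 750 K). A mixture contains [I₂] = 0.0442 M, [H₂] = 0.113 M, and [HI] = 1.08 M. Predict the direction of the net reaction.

Qc = [H₂]·[I₂] / [HI]² = (0.113)·(0.0442) / (1.08)² = 0.00428
Qc = 0.00428 < Kc = 0.0161, so the forward reaction proceeds.

in the forward direction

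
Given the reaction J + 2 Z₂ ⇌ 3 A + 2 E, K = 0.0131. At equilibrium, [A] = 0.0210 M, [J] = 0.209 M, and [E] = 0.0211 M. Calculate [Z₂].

[Z₂] = 0.00123 M

At equilibrium, K = [A]³·[E]² / ([J]·[Z₂]²) = 0.0131.
(0.0210)³·(0.0211)² / ((0.209)·([Z₂])²) = 0.0131
[Z₂]² = 1.51×10⁻⁶ ⇒ [Z₂] = 0.00123 M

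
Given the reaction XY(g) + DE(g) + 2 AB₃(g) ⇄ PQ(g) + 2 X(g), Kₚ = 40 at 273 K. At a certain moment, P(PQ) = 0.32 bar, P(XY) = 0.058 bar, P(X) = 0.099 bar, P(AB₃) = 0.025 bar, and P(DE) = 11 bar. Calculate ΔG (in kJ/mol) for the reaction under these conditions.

ΔG = -3.69 kJ/mol

Qₚ = P(PQ)·P(X)² / (P(XY)·P(DE)·P(AB₃)²) = (0.32)·(0.099)² / ((0.058)·(11)·(0.025)²) = 7.87
ΔG = RT ln(Qₚ/Kₚ) = (8.314 J mol⁻¹ K⁻¹)(273 K) × ln(7.87/40)
   = (2.270 kJ/mol)(-1.626) = -3.69 kJ/mol
ΔG < 0, so the forward reaction is spontaneous (proceeds forward).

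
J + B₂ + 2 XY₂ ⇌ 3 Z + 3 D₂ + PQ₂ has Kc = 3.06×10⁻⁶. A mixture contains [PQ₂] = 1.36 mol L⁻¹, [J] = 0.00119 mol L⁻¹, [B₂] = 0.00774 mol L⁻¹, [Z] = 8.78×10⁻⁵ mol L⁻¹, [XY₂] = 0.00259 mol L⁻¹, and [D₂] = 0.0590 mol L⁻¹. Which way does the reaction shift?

no net change (already at equilibrium)

Qc = [Z]³·[D₂]³·[PQ₂] / ([J]·[B₂]·[XY₂]²) = (8.78×10⁻⁵)³·(0.0590)³·(1.36) / ((0.00119)·(0.00774)·(0.00259)²) = 3.06×10⁻⁶
Qc = 3.06×10⁻⁶ = Kc, so the system is already at equilibrium.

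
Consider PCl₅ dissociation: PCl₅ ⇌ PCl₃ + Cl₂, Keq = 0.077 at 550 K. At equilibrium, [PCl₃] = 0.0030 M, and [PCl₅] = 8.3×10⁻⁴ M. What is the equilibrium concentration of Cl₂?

[Cl₂] = 0.021 M

At equilibrium, Keq = [PCl₃]·[Cl₂] / [PCl₅] = 0.077.
(0.0030)·([Cl₂]) / (8.3×10⁻⁴) = 0.077
[Cl₂] = 0.0213 = 0.021 M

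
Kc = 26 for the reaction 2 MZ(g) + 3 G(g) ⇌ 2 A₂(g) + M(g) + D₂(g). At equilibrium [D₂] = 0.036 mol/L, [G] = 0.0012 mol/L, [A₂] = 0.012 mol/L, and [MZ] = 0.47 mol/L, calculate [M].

[M] = 0.0019 mol/L

At equilibrium, Kc = [A₂]²·[M]·[D₂] / ([MZ]²·[G]³) = 26.
(0.012)²·([M])·(0.036) / ((0.47)²·(0.0012)³) = 26
[M] = 0.00191 = 0.0019 mol/L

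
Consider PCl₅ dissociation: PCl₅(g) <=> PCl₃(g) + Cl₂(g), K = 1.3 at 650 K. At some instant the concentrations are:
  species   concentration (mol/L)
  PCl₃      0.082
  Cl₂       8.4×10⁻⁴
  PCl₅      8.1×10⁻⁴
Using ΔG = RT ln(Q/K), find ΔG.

Q = [PCl₃]·[Cl₂] / [PCl₅] = (0.082)·(8.4×10⁻⁴) / (8.1×10⁻⁴) = 0.0850
ΔG = RT ln(Q/K) = (8.314 J mol⁻¹ K⁻¹)(650 K) × ln(0.0850/1.3)
   = (5.404 kJ/mol)(-2.727) = -14.7 kJ/mol
ΔG < 0, so the forward reaction is spontaneous (proceeds forward).

ΔG = -14.7 kJ/mol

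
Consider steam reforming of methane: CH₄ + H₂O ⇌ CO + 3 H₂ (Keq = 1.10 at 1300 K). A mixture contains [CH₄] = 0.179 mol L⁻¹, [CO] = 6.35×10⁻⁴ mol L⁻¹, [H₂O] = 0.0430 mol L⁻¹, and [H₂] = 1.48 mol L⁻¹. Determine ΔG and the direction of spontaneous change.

ΔG = -15.3 kJ/mol; the forward reaction is spontaneous

Q = [CO]·[H₂]³ / ([CH₄]·[H₂O]) = (6.35×10⁻⁴)·(1.48)³ / ((0.179)·(0.0430)) = 0.267
ΔG = RT ln(Q/Keq) = (8.314 J mol⁻¹ K⁻¹)(1300 K) × ln(0.267/1.10)
   = (10.81 kJ/mol)(-1.416) = -15.3 kJ/mol
ΔG < 0, so the forward reaction is spontaneous (proceeds forward).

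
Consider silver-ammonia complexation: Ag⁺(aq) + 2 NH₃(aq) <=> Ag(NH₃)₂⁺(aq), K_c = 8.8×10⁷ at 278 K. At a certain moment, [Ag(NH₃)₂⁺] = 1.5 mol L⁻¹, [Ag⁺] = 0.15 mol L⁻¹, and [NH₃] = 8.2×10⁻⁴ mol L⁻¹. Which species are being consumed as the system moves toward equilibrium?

Ag⁺, NH₃ (reactants)

Q_c = [Ag(NH₃)₂⁺] / ([Ag⁺]·[NH₃]²) = (1.5) / ((0.15)·(8.2×10⁻⁴)²) = 1.5×10⁷
Q_c = 1.5×10⁷ < K_c = 8.8×10⁷: net forward reaction.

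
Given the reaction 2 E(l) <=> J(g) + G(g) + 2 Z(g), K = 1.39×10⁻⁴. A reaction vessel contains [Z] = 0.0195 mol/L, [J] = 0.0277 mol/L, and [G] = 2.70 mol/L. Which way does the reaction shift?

forward (toward products)

(E is a pure liquid — omitted from Q.)
Q = [J]·[G]·[Z]² = (0.0277)·(2.70)·(0.0195)² = 2.84×10⁻⁵
Q = 2.84×10⁻⁵ < K = 1.39×10⁻⁴, so the forward reaction proceeds.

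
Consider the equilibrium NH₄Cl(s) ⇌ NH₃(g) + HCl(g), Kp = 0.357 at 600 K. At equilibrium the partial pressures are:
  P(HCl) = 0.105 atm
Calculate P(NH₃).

P(NH₃) = 3.40 atm

(NH₄Cl is a pure solid — omitted from Kp.)
At equilibrium, Kp = P(NH₃)·P(HCl) = 0.357.
(P(NH₃))·(0.105) = 0.357
P(NH₃) = 3.40 atm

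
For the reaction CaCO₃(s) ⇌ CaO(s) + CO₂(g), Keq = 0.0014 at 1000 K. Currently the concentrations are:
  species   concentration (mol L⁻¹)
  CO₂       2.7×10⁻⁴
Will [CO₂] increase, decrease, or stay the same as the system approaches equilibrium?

(CaCO₃, CaO are pure solids — omitted from Q.)
Q = [CO₂] = 2.7×10⁻⁴
Q = 2.7×10⁻⁴ < Keq = 0.0014: net forward reaction.
CO₂ is a product, so it increases.

increase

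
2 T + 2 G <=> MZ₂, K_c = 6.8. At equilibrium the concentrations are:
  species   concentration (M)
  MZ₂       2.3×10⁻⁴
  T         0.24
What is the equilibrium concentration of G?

[G] = 0.024 M

At equilibrium, K_c = [MZ₂] / ([T]²·[G]²) = 6.8.
(2.3×10⁻⁴) / ((0.24)²·([G])²) = 6.8
[G]² = 5.87×10⁻⁴ ⇒ [G] = 0.024 M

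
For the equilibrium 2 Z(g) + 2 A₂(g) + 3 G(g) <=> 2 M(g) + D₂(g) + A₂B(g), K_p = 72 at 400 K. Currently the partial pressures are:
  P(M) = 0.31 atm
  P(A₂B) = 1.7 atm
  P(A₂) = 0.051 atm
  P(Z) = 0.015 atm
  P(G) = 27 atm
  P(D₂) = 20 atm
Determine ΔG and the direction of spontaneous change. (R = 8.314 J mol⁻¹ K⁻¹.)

Q_p = P(M)²·P(D₂)·P(A₂B) / (P(Z)²·P(A₂)²·P(G)³) = (0.31)²·(20)·(1.7) / ((0.015)²·(0.051)²·(27)³) = 284
ΔG = RT ln(Q_p/K_p) = (8.314 J mol⁻¹ K⁻¹)(400 K) × ln(284/72)
   = (3.326 kJ/mol)(1.372) = 4.56 kJ/mol
ΔG > 0, so the forward reaction is non-spontaneous (proceeds in reverse).

ΔG = 4.56 kJ/mol; the forward reaction is non-spontaneous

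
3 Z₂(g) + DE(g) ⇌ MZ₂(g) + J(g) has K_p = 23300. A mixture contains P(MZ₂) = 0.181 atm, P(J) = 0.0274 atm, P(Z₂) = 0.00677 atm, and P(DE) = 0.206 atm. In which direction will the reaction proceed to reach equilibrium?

to the left

Q_p = P(MZ₂)·P(J) / (P(Z₂)³·P(DE)) = (0.181)·(0.0274) / ((0.00677)³·(0.206)) = 77600
Q_p = 77600 > K_p = 23300, so the reverse reaction proceeds.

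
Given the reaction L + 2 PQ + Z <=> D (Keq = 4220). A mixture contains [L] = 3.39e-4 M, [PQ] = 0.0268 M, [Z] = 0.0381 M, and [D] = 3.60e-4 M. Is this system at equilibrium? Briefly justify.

no; Q > K, reaction proceeds in reverse

Q = [D] / ([L]·[PQ]²·[Z]) = (3.60e-4) / ((3.39e-4)·(0.0268)²·(0.0381)) = 38800
Q = 38800 > Keq = 4220: net reverse reaction.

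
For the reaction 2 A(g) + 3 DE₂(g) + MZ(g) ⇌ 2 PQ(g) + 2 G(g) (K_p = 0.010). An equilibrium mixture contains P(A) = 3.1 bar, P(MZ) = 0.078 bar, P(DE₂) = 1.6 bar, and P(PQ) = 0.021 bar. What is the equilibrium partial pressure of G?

P(G) = 8.3 bar

At equilibrium, K_p = P(PQ)²·P(G)² / (P(A)²·P(DE₂)³·P(MZ)) = 0.010.
(0.021)²·(P(G))² / ((3.1)²·(1.6)³·(0.078)) = 0.010
P(G)² = 69.6 ⇒ P(G) = 8.3 bar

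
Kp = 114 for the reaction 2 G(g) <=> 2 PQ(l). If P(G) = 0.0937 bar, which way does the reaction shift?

at equilibrium

(PQ is a pure liquid — omitted from Qp.)
Qp = 1 / P(G)² = 1 / (0.0937)² = 114
Qp = 114 = Kp, so the system is already at equilibrium.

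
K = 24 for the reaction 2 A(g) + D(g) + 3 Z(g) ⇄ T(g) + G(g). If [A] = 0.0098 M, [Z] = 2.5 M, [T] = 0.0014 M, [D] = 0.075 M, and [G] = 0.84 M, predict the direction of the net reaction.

toward products

Q = [T]·[G] / ([A]²·[D]·[Z]³) = (0.0014)·(0.84) / ((0.0098)²·(0.075)·(2.5)³) = 10
Q = 10 < K = 24, so the forward reaction proceeds.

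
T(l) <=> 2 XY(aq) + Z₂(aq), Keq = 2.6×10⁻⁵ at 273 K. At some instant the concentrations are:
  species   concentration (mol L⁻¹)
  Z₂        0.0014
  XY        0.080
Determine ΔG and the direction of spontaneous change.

ΔG = -2.42 kJ/mol; the forward reaction is spontaneous

(T is a pure liquid — omitted from Q.)
Q = [XY]²·[Z₂] = (0.080)²·(0.0014) = 8.96×10⁻⁶
ΔG = RT ln(Q/Keq) = (8.314 J mol⁻¹ K⁻¹)(273 K) × ln(8.96×10⁻⁶/2.6×10⁻⁵)
   = (2.270 kJ/mol)(-1.065) = -2.42 kJ/mol
ΔG < 0, so the forward reaction is spontaneous (proceeds forward).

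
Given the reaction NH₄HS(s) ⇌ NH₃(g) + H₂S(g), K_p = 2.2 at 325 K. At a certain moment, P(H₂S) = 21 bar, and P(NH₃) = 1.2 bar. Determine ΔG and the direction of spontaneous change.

ΔG = 6.59 kJ/mol; the forward reaction is non-spontaneous

(NH₄HS is a pure solid — omitted from Q_p.)
Q_p = P(NH₃)·P(H₂S) = (1.2)·(21) = 25.2
ΔG = RT ln(Q_p/K_p) = (8.314 J mol⁻¹ K⁻¹)(325 K) × ln(25.2/2.2)
   = (2.702 kJ/mol)(2.438) = 6.59 kJ/mol
ΔG > 0, so the forward reaction is non-spontaneous (proceeds in reverse).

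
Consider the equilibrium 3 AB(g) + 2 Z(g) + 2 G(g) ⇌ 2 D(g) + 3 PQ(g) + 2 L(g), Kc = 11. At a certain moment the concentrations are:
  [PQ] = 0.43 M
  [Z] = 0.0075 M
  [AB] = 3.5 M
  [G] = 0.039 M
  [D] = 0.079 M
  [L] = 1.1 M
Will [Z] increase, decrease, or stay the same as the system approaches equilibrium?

increase

Qc = [D]²·[PQ]³·[L]² / ([AB]³·[Z]²·[G]²) = (0.079)²·(0.43)³·(1.1)² / ((3.5)³·(0.0075)²·(0.039)²) = 160
Qc = 160 > Kc = 11: net reverse reaction.
Z is a reactant, so it increases.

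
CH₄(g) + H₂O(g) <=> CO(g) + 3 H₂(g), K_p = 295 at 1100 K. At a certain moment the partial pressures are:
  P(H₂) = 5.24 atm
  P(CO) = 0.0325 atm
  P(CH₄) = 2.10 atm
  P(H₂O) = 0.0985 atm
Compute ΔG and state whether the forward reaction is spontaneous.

Q_p = P(CO)·P(H₂)³ / (P(CH₄)·P(H₂O)) = (0.0325)·(5.24)³ / ((2.10)·(0.0985)) = 22.6
ΔG = RT ln(Q_p/K_p) = (8.314 J mol⁻¹ K⁻¹)(1100 K) × ln(22.6/295)
   = (9.145 kJ/mol)(-2.569) = -23.5 kJ/mol
ΔG < 0, so the forward reaction is spontaneous (proceeds forward).

ΔG = -23.5 kJ/mol; the forward reaction is spontaneous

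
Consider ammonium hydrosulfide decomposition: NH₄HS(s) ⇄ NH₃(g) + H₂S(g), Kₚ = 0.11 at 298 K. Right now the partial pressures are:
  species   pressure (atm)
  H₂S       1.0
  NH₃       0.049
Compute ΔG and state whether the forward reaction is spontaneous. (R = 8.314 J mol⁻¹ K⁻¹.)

(NH₄HS is a pure solid — omitted from Qₚ.)
Qₚ = P(NH₃)·P(H₂S) = (0.049)·(1.0) = 0.0490
ΔG = RT ln(Qₚ/Kₚ) = (8.314 J mol⁻¹ K⁻¹)(298 K) × ln(0.0490/0.11)
   = (2.478 kJ/mol)(-0.8087) = -2.00 kJ/mol
ΔG < 0, so the forward reaction is spontaneous (proceeds forward).

ΔG = -2.00 kJ/mol; the forward reaction is spontaneous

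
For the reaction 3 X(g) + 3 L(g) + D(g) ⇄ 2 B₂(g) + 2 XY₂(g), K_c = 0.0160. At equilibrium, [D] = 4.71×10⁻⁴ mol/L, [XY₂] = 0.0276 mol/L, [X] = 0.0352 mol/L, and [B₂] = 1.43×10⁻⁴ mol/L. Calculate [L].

[L] = 0.362 mol/L

At equilibrium, K_c = [B₂]²·[XY₂]² / ([X]³·[L]³·[D]) = 0.0160.
(1.43×10⁻⁴)²·(0.0276)² / ((0.0352)³·([L])³·(4.71×10⁻⁴)) = 0.0160
[L]³ = 0.0474 ⇒ [L] = 0.362 mol/L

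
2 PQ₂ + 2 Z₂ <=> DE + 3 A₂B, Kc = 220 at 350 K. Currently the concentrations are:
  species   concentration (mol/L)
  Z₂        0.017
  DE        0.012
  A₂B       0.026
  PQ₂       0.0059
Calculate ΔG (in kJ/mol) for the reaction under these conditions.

ΔG = -6.84 kJ/mol

Qc = [DE]·[A₂B]³ / ([PQ₂]²·[Z₂]²) = (0.012)·(0.026)³ / ((0.0059)²·(0.017)²) = 21.0
ΔG = RT ln(Qc/Kc) = (8.314 J mol⁻¹ K⁻¹)(350 K) × ln(21.0/220)
   = (2.910 kJ/mol)(-2.349) = -6.84 kJ/mol
ΔG < 0, so the forward reaction is spontaneous (proceeds forward).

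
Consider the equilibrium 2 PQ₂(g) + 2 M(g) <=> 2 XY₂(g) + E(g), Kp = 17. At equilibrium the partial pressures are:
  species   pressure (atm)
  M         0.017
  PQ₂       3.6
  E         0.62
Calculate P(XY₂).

At equilibrium, Kp = P(XY₂)²·P(E) / (P(PQ₂)²·P(M)²) = 17.
(P(XY₂))²·(0.62) / ((3.6)²·(0.017)²) = 17
P(XY₂)² = 0.103 ⇒ P(XY₂) = 0.32 atm

P(XY₂) = 0.32 atm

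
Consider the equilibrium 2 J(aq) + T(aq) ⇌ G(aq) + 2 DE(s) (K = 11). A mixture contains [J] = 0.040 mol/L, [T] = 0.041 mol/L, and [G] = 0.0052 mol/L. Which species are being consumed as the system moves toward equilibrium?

G, DE (products)

(DE is a pure solid — omitted from Q.)
Q = [G] / ([J]²·[T]) = (0.0052) / ((0.040)²·(0.041)) = 79
Q = 79 > K = 11: net reverse reaction.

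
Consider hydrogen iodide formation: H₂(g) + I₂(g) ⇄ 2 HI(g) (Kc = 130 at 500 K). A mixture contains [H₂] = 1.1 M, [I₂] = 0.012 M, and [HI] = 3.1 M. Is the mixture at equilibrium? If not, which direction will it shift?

no; Q > K, reaction proceeds in reverse

Qc = [HI]² / ([H₂]·[I₂]) = (3.1)² / ((1.1)·(0.012)) = 730
Qc = 730 > Kc = 130: net reverse reaction.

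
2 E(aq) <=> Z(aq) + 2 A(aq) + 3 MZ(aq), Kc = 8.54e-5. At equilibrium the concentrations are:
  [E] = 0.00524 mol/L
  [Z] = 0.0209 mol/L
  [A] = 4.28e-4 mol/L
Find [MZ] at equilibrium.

At equilibrium, Kc = [Z]·[A]²·[MZ]³ / [E]² = 8.54e-5.
(0.0209)·(4.28e-4)²·([MZ])³ / (0.00524)² = 8.54e-5
[MZ]³ = 0.612 ⇒ [MZ] = 0.849 mol/L

[MZ] = 0.849 mol/L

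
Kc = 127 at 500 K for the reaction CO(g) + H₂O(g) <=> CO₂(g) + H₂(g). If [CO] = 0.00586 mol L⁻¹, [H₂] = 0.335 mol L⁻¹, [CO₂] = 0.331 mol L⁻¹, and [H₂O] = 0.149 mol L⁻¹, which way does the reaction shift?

no net change (already at equilibrium)

Qc = [CO₂]·[H₂] / ([CO]·[H₂O]) = (0.331)·(0.335) / ((0.00586)·(0.149)) = 127
Qc = 127 = Kc, so the system is already at equilibrium.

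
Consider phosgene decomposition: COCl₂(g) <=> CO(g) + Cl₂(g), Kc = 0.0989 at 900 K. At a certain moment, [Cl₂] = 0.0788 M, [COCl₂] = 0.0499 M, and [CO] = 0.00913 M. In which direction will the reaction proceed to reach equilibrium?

to the right

Qc = [CO]·[Cl₂] / [COCl₂] = (0.00913)·(0.0788) / (0.0499) = 0.0144
Qc = 0.0144 < Kc = 0.0989, so the forward reaction proceeds.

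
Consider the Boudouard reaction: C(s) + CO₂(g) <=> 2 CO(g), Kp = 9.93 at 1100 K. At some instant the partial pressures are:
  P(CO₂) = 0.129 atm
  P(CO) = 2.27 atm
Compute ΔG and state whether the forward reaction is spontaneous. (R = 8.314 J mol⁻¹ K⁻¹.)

(C is a pure solid — omitted from Qp.)
Qp = P(CO)² / P(CO₂) = (2.27)² / (0.129) = 39.9
ΔG = RT ln(Qp/Kp) = (8.314 J mol⁻¹ K⁻¹)(1100 K) × ln(39.9/9.93)
   = (9.145 kJ/mol)(1.391) = 12.7 kJ/mol
ΔG > 0, so the forward reaction is non-spontaneous (proceeds in reverse).

ΔG = 12.7 kJ/mol; the forward reaction is non-spontaneous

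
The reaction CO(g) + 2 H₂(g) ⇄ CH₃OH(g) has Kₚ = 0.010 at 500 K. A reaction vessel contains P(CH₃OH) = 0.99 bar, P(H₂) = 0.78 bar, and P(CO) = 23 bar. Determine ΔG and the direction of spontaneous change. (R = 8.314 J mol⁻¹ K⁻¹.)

Qₚ = P(CH₃OH) / (P(CO)·P(H₂)²) = (0.99) / ((23)·(0.78)²) = 0.0707
ΔG = RT ln(Qₚ/Kₚ) = (8.314 J mol⁻¹ K⁻¹)(500 K) × ln(0.0707/0.010)
   = (4.157 kJ/mol)(1.956) = 8.13 kJ/mol
ΔG > 0, so the forward reaction is non-spontaneous (proceeds in reverse).

ΔG = 8.13 kJ/mol; the forward reaction is non-spontaneous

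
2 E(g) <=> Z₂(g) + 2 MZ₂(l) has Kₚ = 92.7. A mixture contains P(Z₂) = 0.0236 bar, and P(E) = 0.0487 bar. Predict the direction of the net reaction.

(MZ₂ is a pure liquid — omitted from Qₚ.)
Qₚ = P(Z₂) / P(E)² = (0.0236) / (0.0487)² = 9.95
Qₚ = 9.95 < Kₚ = 92.7, so the forward reaction proceeds.

to the right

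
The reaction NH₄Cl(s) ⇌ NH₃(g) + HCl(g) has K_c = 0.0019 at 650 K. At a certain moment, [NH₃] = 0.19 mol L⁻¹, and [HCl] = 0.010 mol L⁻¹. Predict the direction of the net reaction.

no net change (already at equilibrium)

(NH₄Cl is a pure solid — omitted from Q_c.)
Q_c = [NH₃]·[HCl] = (0.19)·(0.010) = 0.0019
Q_c = 0.0019 = K_c, so the system is already at equilibrium.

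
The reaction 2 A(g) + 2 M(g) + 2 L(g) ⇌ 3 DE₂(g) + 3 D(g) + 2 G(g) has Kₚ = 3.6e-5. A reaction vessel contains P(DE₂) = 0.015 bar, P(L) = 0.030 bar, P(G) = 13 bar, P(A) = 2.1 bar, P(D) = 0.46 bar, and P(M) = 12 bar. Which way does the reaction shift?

toward reactants

Qₚ = P(DE₂)³·P(D)³·P(G)² / (P(A)²·P(M)²·P(L)²) = (0.015)³·(0.46)³·(13)² / ((2.1)²·(12)²·(0.030)²) = 9.7e-5
Qₚ = 9.7e-5 > Kₚ = 3.6e-5, so the reverse reaction proceeds.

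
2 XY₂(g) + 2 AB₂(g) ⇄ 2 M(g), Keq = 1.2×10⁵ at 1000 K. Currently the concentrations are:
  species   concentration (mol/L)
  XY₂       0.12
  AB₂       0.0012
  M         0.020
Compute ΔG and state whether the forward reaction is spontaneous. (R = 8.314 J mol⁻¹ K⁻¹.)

ΔG = -15.2 kJ/mol; the forward reaction is spontaneous

Q = [M]² / ([XY₂]²·[AB₂]²) = (0.020)² / ((0.12)²·(0.0012)²) = 19300
ΔG = RT ln(Q/Keq) = (8.314 J mol⁻¹ K⁻¹)(1000 K) × ln(19300/1.2×10⁵)
   = (8.314 kJ/mol)(-1.827) = -15.2 kJ/mol
ΔG < 0, so the forward reaction is spontaneous (proceeds forward).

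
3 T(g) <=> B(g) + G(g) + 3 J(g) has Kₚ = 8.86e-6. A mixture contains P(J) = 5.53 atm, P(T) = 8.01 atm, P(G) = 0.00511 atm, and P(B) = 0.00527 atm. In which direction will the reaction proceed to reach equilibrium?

Qₚ = P(B)·P(G)·P(J)³ / P(T)³ = (0.00527)·(0.00511)·(5.53)³ / (8.01)³ = 8.86e-6
Qₚ = 8.86e-6 = Kₚ, so the system is already at equilibrium.

neither direction; the system is at equilibrium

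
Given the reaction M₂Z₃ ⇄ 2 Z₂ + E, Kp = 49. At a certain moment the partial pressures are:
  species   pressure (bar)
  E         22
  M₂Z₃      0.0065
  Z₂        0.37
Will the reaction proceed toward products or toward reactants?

in the reverse direction

Qp = P(Z₂)²·P(E) / P(M₂Z₃) = (0.37)²·(22) / (0.0065) = 460
Qp = 460 > Kp = 49, so the reverse reaction proceeds.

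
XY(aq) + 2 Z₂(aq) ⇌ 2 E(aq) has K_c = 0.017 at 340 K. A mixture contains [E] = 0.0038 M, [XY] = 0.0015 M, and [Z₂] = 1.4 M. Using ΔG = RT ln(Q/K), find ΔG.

Q_c = [E]² / ([XY]·[Z₂]²) = (0.0038)² / ((0.0015)·(1.4)²) = 0.00491
ΔG = RT ln(Q_c/K_c) = (8.314 J mol⁻¹ K⁻¹)(340 K) × ln(0.00491/0.017)
   = (2.827 kJ/mol)(-1.242) = -3.51 kJ/mol
ΔG < 0, so the forward reaction is spontaneous (proceeds forward).

ΔG = -3.51 kJ/mol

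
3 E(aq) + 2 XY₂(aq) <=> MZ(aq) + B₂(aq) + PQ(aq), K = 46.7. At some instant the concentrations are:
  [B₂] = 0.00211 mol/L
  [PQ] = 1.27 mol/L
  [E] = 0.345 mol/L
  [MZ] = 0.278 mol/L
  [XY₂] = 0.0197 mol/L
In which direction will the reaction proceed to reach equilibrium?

Q = [MZ]·[B₂]·[PQ] / ([E]³·[XY₂]²) = (0.278)·(0.00211)·(1.27) / ((0.345)³·(0.0197)²) = 46.7
Q = 46.7 = K, so the system is already at equilibrium.

no net change (already at equilibrium)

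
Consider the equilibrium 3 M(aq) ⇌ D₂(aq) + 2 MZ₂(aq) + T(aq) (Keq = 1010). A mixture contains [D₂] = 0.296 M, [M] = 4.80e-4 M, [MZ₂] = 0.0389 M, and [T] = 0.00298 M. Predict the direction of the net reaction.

Q = [D₂]·[MZ₂]²·[T] / [M]³ = (0.296)·(0.0389)²·(0.00298) / (4.80e-4)³ = 12100
Q = 12100 > Keq = 1010, so the reverse reaction proceeds.

to the left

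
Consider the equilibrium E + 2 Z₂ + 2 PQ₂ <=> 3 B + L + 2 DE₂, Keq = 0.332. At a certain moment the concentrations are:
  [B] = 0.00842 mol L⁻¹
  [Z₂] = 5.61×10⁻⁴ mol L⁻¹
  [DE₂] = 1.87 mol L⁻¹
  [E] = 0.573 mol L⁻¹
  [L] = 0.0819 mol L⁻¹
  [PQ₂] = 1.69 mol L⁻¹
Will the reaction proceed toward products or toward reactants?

neither direction; the system is at equilibrium

Q = [B]³·[L]·[DE₂]² / ([E]·[Z₂]²·[PQ₂]²) = (0.00842)³·(0.0819)·(1.87)² / ((0.573)·(5.61×10⁻⁴)²·(1.69)²) = 0.332
Q = 0.332 = Keq, so the system is already at equilibrium.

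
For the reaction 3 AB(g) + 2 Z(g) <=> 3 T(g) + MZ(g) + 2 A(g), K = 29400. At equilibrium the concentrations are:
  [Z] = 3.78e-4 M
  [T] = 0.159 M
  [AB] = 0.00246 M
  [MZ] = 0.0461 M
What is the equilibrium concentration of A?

[A] = 5.81e-4 M

At equilibrium, K = [T]³·[MZ]·[A]² / ([AB]³·[Z]²) = 29400.
(0.159)³·(0.0461)·([A])² / ((0.00246)³·(3.78e-4)²) = 29400
[A]² = 3.37e-7 ⇒ [A] = 5.81e-4 M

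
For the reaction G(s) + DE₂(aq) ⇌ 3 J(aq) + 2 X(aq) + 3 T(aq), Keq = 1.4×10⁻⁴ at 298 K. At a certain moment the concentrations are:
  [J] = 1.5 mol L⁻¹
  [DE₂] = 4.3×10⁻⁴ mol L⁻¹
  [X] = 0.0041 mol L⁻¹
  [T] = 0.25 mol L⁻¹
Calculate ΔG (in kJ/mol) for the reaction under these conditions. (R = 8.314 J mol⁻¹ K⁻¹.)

(G is a pure solid — omitted from Q.)
Q = [J]³·[X]²·[T]³ / [DE₂] = (1.5)³·(0.0041)²·(0.25)³ / (4.3×10⁻⁴) = 0.00206
ΔG = RT ln(Q/Keq) = (8.314 J mol⁻¹ K⁻¹)(298 K) × ln(0.00206/1.4×10⁻⁴)
   = (2.478 kJ/mol)(2.689) = 6.66 kJ/mol
ΔG > 0, so the forward reaction is non-spontaneous (proceeds in reverse).

ΔG = 6.66 kJ/mol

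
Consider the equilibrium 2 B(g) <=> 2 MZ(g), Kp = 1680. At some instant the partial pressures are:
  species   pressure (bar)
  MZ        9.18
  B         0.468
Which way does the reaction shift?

Qp = P(MZ)² / P(B)² = (9.18)² / (0.468)² = 385
Qp = 385 < Kp = 1680, so the forward reaction proceeds.

forward (toward products)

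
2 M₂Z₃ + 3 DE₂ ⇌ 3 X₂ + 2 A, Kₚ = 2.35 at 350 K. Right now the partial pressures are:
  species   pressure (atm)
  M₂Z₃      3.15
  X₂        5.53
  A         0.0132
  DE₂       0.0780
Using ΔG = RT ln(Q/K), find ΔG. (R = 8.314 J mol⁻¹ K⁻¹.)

ΔG = 2.85 kJ/mol

Qₚ = P(X₂)³·P(A)² / (P(M₂Z₃)²·P(DE₂)³) = (5.53)³·(0.0132)² / ((3.15)²·(0.0780)³) = 6.26
ΔG = RT ln(Qₚ/Kₚ) = (8.314 J mol⁻¹ K⁻¹)(350 K) × ln(6.26/2.35)
   = (2.910 kJ/mol)(0.9798) = 2.85 kJ/mol
ΔG > 0, so the forward reaction is non-spontaneous (proceeds in reverse).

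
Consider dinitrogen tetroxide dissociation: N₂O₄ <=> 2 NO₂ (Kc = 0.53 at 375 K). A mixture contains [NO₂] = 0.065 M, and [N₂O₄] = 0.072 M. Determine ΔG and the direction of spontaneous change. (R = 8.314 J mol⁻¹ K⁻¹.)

ΔG = -6.86 kJ/mol; the forward reaction is spontaneous

Qc = [NO₂]² / [N₂O₄] = (0.065)² / (0.072) = 0.0587
ΔG = RT ln(Qc/Kc) = (8.314 J mol⁻¹ K⁻¹)(375 K) × ln(0.0587/0.53)
   = (3.118 kJ/mol)(-2.200) = -6.86 kJ/mol
ΔG < 0, so the forward reaction is spontaneous (proceeds forward).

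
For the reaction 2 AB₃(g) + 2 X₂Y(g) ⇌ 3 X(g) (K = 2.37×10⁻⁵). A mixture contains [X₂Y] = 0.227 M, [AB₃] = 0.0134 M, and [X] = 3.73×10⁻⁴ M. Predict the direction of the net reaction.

toward products

Q = [X]³ / ([AB₃]²·[X₂Y]²) = (3.73×10⁻⁴)³ / ((0.0134)²·(0.227)²) = 5.61×10⁻⁶
Q = 5.61×10⁻⁶ < K = 2.37×10⁻⁵, so the forward reaction proceeds.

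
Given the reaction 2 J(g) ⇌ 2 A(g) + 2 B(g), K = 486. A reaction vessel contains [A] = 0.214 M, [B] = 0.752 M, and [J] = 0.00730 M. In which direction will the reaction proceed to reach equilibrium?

Q = [A]²·[B]² / [J]² = (0.214)²·(0.752)² / (0.00730)² = 486
Q = 486 = K, so the system is already at equilibrium.

at equilibrium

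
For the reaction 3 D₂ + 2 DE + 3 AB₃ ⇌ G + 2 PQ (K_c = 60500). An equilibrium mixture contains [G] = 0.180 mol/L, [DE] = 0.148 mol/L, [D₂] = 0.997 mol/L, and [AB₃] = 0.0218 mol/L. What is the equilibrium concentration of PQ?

At equilibrium, K_c = [G]·[PQ]² / ([D₂]³·[DE]²·[AB₃]³) = 60500.
(0.180)·([PQ])² / ((0.997)³·(0.148)²·(0.0218)³) = 60500
[PQ]² = 0.0756 ⇒ [PQ] = 0.275 mol/L

[PQ] = 0.275 mol/L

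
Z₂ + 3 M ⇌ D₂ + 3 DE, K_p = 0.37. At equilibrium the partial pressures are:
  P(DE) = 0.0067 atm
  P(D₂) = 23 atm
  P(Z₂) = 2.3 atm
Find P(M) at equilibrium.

P(M) = 0.020 atm

At equilibrium, K_p = P(D₂)·P(DE)³ / (P(Z₂)·P(M)³) = 0.37.
(23)·(0.0067)³ / ((2.3)·(P(M))³) = 0.37
P(M)³ = 8.13×10⁻⁶ ⇒ P(M) = 0.020 atm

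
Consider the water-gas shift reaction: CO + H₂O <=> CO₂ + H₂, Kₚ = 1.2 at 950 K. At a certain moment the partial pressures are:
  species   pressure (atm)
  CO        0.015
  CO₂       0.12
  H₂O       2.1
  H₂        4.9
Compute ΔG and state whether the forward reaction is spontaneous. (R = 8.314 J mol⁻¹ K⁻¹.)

ΔG = 21.7 kJ/mol; the forward reaction is non-spontaneous

Qₚ = P(CO₂)·P(H₂) / (P(CO)·P(H₂O)) = (0.12)·(4.9) / ((0.015)·(2.1)) = 18.7
ΔG = RT ln(Qₚ/Kₚ) = (8.314 J mol⁻¹ K⁻¹)(950 K) × ln(18.7/1.2)
   = (7.898 kJ/mol)(2.746) = 21.7 kJ/mol
ΔG > 0, so the forward reaction is non-spontaneous (proceeds in reverse).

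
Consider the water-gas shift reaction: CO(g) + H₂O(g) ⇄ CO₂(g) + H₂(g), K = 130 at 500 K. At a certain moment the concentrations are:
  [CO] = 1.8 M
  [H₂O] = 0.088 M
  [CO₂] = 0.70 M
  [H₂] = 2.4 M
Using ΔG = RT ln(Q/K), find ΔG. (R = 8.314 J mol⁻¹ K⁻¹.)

Q = [CO₂]·[H₂] / ([CO]·[H₂O]) = (0.70)·(2.4) / ((1.8)·(0.088)) = 10.6
ΔG = RT ln(Q/K) = (8.314 J mol⁻¹ K⁻¹)(500 K) × ln(10.6/130)
   = (4.157 kJ/mol)(-2.507) = -10.4 kJ/mol
ΔG < 0, so the forward reaction is spontaneous (proceeds forward).

ΔG = -10.4 kJ/mol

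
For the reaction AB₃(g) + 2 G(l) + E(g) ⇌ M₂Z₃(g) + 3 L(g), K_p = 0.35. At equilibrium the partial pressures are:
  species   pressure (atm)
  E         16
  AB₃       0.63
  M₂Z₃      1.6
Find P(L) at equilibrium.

P(L) = 1.3 atm

(G is a pure liquid — omitted from K_p.)
At equilibrium, K_p = P(M₂Z₃)·P(L)³ / (P(AB₃)·P(E)) = 0.35.
(1.6)·(P(L))³ / ((0.63)·(16)) = 0.35
P(L)³ = 2.20 ⇒ P(L) = 1.3 atm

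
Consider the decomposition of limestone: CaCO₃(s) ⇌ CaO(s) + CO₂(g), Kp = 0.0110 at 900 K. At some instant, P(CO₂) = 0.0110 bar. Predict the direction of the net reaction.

at equilibrium

(CaCO₃, CaO are pure solids — omitted from Qp.)
Qp = P(CO₂) = 0.0110
Qp = 0.0110 = Kp, so the system is already at equilibrium.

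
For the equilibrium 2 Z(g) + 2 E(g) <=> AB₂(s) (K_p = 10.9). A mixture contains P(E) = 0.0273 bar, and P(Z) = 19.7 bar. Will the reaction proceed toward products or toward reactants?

(AB₂ is a pure solid — omitted from Q_p.)
Q_p = 1 / (P(Z)²·P(E)²) = 1 / ((19.7)²·(0.0273)²) = 3.46
Q_p = 3.46 < K_p = 10.9, so the forward reaction proceeds.

forward (toward products)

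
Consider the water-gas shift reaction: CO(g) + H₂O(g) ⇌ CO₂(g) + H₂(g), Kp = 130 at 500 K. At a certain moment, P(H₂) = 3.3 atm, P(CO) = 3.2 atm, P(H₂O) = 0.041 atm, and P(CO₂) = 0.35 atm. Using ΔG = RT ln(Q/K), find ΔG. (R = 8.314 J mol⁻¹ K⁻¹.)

Qp = P(CO₂)·P(H₂) / (P(CO)·P(H₂O)) = (0.35)·(3.3) / ((3.2)·(0.041)) = 8.80
ΔG = RT ln(Qp/Kp) = (8.314 J mol⁻¹ K⁻¹)(500 K) × ln(8.80/130)
   = (4.157 kJ/mol)(-2.693) = -11.2 kJ/mol
ΔG < 0, so the forward reaction is spontaneous (proceeds forward).

ΔG = -11.2 kJ/mol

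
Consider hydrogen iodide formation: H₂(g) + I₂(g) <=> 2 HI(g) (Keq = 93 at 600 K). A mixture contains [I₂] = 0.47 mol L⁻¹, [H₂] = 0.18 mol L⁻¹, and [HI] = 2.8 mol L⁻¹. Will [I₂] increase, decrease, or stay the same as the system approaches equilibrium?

stay the same

Q = [HI]² / ([H₂]·[I₂]) = (2.8)² / ((0.18)·(0.47)) = 93
Q = 93 = Keq; the system is at equilibrium.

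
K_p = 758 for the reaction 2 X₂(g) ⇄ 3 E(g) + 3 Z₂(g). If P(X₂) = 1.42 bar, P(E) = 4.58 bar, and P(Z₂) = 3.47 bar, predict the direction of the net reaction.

reverse (toward reactants)

Q_p = P(E)³·P(Z₂)³ / P(X₂)² = (4.58)³·(3.47)³ / (1.42)² = 1990
Q_p = 1990 > K_p = 758, so the reverse reaction proceeds.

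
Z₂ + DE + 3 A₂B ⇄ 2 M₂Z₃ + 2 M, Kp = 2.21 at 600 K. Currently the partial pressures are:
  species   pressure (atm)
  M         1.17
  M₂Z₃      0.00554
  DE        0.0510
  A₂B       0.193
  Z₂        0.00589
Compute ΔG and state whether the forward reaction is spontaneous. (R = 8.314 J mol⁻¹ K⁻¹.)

Qp = P(M₂Z₃)²·P(M)² / (P(Z₂)·P(DE)·P(A₂B)³) = (0.00554)²·(1.17)² / ((0.00589)·(0.0510)·(0.193)³) = 19.5
ΔG = RT ln(Qp/Kp) = (8.314 J mol⁻¹ K⁻¹)(600 K) × ln(19.5/2.21)
   = (4.988 kJ/mol)(2.177) = 10.9 kJ/mol
ΔG > 0, so the forward reaction is non-spontaneous (proceeds in reverse).

ΔG = 10.9 kJ/mol; the forward reaction is non-spontaneous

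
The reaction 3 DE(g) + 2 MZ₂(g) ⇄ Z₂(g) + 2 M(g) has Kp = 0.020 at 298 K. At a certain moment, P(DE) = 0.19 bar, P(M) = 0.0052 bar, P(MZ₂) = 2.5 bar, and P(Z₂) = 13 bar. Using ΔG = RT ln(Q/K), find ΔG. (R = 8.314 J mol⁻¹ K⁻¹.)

Qp = P(Z₂)·P(M)² / (P(DE)³·P(MZ₂)²) = (13)·(0.0052)² / ((0.19)³·(2.5)²) = 0.00820
ΔG = RT ln(Qp/Kp) = (8.314 J mol⁻¹ K⁻¹)(298 K) × ln(0.00820/0.020)
   = (2.478 kJ/mol)(-0.8916) = -2.21 kJ/mol
ΔG < 0, so the forward reaction is spontaneous (proceeds forward).

ΔG = -2.21 kJ/mol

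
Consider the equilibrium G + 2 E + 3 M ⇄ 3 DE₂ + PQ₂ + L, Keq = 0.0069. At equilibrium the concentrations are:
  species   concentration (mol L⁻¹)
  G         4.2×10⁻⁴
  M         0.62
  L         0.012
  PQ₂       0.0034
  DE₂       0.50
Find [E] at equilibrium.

At equilibrium, Keq = [DE₂]³·[PQ₂]·[L] / ([G]·[E]²·[M]³) = 0.0069.
(0.50)³·(0.0034)·(0.012) / ((4.2×10⁻⁴)·([E])²·(0.62)³) = 0.0069
[E]² = 7.38 ⇒ [E] = 2.7 mol L⁻¹

[E] = 2.7 mol L⁻¹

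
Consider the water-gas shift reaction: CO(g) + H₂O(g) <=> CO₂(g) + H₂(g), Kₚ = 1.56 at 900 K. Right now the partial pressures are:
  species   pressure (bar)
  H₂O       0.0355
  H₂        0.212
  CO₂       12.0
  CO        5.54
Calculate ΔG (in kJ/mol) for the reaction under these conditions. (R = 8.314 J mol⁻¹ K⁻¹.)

ΔG = 15.8 kJ/mol

Qₚ = P(CO₂)·P(H₂) / (P(CO)·P(H₂O)) = (12.0)·(0.212) / ((5.54)·(0.0355)) = 12.9
ΔG = RT ln(Qₚ/Kₚ) = (8.314 J mol⁻¹ K⁻¹)(900 K) × ln(12.9/1.56)
   = (7.483 kJ/mol)(2.113) = 15.8 kJ/mol
ΔG > 0, so the forward reaction is non-spontaneous (proceeds in reverse).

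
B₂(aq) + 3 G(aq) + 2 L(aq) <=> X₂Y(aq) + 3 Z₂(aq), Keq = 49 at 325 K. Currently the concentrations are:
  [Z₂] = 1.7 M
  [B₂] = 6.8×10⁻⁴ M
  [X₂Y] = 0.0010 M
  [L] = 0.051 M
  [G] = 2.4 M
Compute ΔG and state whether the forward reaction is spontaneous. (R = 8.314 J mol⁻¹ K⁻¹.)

Q = [X₂Y]·[Z₂]³ / ([B₂]·[G]³·[L]²) = (0.0010)·(1.7)³ / ((6.8×10⁻⁴)·(2.4)³·(0.051)²) = 201
ΔG = RT ln(Q/Keq) = (8.314 J mol⁻¹ K⁻¹)(325 K) × ln(201/49)
   = (2.702 kJ/mol)(1.411) = 3.81 kJ/mol
ΔG > 0, so the forward reaction is non-spontaneous (proceeds in reverse).

ΔG = 3.81 kJ/mol; the forward reaction is non-spontaneous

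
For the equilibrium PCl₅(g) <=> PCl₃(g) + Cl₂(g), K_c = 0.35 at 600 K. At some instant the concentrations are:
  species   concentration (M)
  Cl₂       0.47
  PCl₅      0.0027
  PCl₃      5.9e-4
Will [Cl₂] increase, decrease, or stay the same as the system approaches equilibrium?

increase

Q_c = [PCl₃]·[Cl₂] / [PCl₅] = (5.9e-4)·(0.47) / (0.0027) = 0.10
Q_c = 0.10 < K_c = 0.35: net forward reaction.
Cl₂ is a product, so it increases.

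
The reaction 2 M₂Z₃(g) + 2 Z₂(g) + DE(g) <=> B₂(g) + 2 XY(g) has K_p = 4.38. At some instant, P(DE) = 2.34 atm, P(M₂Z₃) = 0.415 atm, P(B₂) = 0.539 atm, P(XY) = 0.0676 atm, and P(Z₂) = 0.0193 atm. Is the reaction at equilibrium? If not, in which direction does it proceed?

to the left

Q_p = P(B₂)·P(XY)² / (P(M₂Z₃)²·P(Z₂)²·P(DE)) = (0.539)·(0.0676)² / ((0.415)²·(0.0193)²·(2.34)) = 16.4
Q_p = 16.4 > K_p = 4.38, so the reverse reaction proceeds.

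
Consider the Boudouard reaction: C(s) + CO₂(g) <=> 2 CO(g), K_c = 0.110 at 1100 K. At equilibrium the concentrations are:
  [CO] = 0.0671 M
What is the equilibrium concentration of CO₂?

[CO₂] = 0.0409 M

(C is a pure solid — omitted from K_c.)
At equilibrium, K_c = [CO]² / [CO₂] = 0.110.
(0.0671)² / ([CO₂]) = 0.110
[CO₂] = 0.0409 M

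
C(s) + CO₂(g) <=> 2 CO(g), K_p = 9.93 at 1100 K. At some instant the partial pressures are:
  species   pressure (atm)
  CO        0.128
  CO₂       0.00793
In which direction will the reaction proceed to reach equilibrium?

(C is a pure solid — omitted from Q_p.)
Q_p = P(CO)² / P(CO₂) = (0.128)² / (0.00793) = 2.07
Q_p = 2.07 < K_p = 9.93, so the forward reaction proceeds.

to the right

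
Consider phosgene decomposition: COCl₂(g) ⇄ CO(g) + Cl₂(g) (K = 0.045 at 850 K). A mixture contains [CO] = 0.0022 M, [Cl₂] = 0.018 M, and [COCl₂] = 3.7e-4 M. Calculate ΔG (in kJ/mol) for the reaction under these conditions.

ΔG = 6.12 kJ/mol

Q = [CO]·[Cl₂] / [COCl₂] = (0.0022)·(0.018) / (3.7e-4) = 0.107
ΔG = RT ln(Q/K) = (8.314 J mol⁻¹ K⁻¹)(850 K) × ln(0.107/0.045)
   = (7.067 kJ/mol)(0.8662) = 6.12 kJ/mol
ΔG > 0, so the forward reaction is non-spontaneous (proceeds in reverse).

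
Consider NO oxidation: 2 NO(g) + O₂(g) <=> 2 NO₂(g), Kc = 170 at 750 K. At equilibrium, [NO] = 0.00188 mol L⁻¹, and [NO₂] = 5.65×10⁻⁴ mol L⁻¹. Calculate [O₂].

[O₂] = 5.31×10⁻⁴ mol L⁻¹

At equilibrium, Kc = [NO₂]² / ([NO]²·[O₂]) = 170.
(5.65×10⁻⁴)² / ((0.00188)²·([O₂])) = 170
[O₂] = 5.31×10⁻⁴ mol L⁻¹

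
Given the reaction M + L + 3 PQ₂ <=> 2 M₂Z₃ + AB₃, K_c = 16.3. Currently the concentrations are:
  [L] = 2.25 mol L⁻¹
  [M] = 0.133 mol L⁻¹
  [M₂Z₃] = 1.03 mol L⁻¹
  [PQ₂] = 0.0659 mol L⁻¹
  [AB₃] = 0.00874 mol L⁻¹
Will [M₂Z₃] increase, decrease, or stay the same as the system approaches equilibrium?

decrease

Q_c = [M₂Z₃]²·[AB₃] / ([M]·[L]·[PQ₂]³) = (1.03)²·(0.00874) / ((0.133)·(2.25)·(0.0659)³) = 108
Q_c = 108 > K_c = 16.3: net reverse reaction.
M₂Z₃ is a product, so it decreases.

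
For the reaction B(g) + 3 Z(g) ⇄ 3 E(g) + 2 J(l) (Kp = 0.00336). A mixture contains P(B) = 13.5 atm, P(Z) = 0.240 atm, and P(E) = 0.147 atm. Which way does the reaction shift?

in the reverse direction

(J is a pure liquid — omitted from Qp.)
Qp = P(E)³ / (P(B)·P(Z)³) = (0.147)³ / ((13.5)·(0.240)³) = 0.0170
Qp = 0.0170 > Kp = 0.00336, so the reverse reaction proceeds.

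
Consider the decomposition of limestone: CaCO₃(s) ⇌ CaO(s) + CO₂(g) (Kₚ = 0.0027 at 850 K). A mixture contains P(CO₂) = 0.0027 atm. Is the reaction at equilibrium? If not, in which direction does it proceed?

(CaCO₃, CaO are pure solids — omitted from Qₚ.)
Qₚ = P(CO₂) = 0.0027
Qₚ = 0.0027 = Kₚ, so the system is already at equilibrium.

at equilibrium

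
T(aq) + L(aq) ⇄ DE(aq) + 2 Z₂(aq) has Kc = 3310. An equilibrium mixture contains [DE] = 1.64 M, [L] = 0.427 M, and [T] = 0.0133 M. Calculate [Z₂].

At equilibrium, Kc = [DE]·[Z₂]² / ([T]·[L]) = 3310.
(1.64)·([Z₂])² / ((0.0133)·(0.427)) = 3310
[Z₂]² = 11.5 ⇒ [Z₂] = 3.39 M

[Z₂] = 3.39 M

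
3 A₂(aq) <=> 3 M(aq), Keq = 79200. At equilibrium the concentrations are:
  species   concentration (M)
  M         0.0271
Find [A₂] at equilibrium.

At equilibrium, Keq = [M]³ / [A₂]³ = 79200.
(0.0271)³ / ([A₂])³ = 79200
[A₂]³ = 2.51×10⁻¹⁰ ⇒ [A₂] = 6.31×10⁻⁴ M

[A₂] = 6.31×10⁻⁴ M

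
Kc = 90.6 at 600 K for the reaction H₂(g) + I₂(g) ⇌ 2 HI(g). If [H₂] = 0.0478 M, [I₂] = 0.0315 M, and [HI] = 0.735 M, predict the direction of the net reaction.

Qc = [HI]² / ([H₂]·[I₂]) = (0.735)² / ((0.0478)·(0.0315)) = 359
Qc = 359 > Kc = 90.6, so the reverse reaction proceeds.

to the left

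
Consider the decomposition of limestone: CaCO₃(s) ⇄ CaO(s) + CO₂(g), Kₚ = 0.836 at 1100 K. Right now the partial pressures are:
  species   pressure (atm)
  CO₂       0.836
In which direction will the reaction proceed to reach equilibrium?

(CaCO₃, CaO are pure solids — omitted from Qₚ.)
Qₚ = P(CO₂) = 0.836
Qₚ = 0.836 = Kₚ, so the system is already at equilibrium.

no net change (already at equilibrium)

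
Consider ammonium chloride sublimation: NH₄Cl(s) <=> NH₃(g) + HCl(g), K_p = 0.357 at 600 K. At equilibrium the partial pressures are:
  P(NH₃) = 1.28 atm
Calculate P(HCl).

P(HCl) = 0.279 atm

(NH₄Cl is a pure solid — omitted from K_p.)
At equilibrium, K_p = P(NH₃)·P(HCl) = 0.357.
(1.28)·(P(HCl)) = 0.357
P(HCl) = 0.279 atm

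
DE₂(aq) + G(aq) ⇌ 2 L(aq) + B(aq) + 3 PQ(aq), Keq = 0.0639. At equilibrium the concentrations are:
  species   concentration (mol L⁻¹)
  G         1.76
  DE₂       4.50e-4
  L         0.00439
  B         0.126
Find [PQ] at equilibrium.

At equilibrium, Keq = [L]²·[B]·[PQ]³ / ([DE₂]·[G]) = 0.0639.
(0.00439)²·(0.126)·([PQ])³ / ((4.50e-4)·(1.76)) = 0.0639
[PQ]³ = 20.8 ⇒ [PQ] = 2.75 mol L⁻¹

[PQ] = 2.75 mol L⁻¹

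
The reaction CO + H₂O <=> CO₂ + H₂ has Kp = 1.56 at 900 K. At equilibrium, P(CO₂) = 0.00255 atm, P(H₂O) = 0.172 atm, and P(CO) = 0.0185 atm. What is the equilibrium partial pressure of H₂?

At equilibrium, Kp = P(CO₂)·P(H₂) / (P(CO)·P(H₂O)) = 1.56.
(0.00255)·(P(H₂)) / ((0.0185)·(0.172)) = 1.56
P(H₂) = 1.95 atm

P(H₂) = 1.95 atm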